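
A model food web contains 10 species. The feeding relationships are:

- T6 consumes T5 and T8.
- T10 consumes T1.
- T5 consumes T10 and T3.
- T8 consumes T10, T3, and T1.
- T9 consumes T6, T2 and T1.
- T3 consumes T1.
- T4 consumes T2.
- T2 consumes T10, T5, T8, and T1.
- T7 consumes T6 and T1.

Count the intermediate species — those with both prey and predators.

6

Intermediate species (has both prey and predators): T10, T3, T8, T5, T6, T2.
Count: 6.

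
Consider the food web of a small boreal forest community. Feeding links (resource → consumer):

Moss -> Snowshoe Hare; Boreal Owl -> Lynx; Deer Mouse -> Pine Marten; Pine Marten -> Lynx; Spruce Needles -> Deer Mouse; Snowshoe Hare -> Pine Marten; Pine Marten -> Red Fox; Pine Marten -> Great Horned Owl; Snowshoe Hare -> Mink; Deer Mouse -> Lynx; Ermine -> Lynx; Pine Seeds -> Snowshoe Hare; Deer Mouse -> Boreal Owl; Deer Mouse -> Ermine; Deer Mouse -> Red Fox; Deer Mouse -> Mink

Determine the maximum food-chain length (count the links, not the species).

3 links

One longest chain: Spruce Needles → Deer Mouse → Pine Marten → Great Horned Owl.
It has 4 species and 3 links.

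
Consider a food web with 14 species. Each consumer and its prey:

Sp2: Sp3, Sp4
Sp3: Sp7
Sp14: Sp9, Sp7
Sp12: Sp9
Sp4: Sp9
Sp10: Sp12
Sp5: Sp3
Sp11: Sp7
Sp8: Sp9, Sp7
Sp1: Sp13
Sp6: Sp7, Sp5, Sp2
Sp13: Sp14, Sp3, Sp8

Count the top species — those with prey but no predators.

4

Top species (has prey, but nothing eats it): Sp11, Sp10, Sp1, Sp6.
Count: 4.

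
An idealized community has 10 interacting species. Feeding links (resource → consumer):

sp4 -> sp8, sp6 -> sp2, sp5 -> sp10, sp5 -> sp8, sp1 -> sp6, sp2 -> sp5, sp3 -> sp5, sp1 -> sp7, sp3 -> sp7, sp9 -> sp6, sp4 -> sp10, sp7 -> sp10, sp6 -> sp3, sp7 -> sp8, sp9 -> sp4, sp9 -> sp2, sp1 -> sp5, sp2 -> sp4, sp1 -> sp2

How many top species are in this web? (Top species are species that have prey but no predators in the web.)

2

Top species (has prey, but nothing eats it): sp10, sp8.
Count: 2.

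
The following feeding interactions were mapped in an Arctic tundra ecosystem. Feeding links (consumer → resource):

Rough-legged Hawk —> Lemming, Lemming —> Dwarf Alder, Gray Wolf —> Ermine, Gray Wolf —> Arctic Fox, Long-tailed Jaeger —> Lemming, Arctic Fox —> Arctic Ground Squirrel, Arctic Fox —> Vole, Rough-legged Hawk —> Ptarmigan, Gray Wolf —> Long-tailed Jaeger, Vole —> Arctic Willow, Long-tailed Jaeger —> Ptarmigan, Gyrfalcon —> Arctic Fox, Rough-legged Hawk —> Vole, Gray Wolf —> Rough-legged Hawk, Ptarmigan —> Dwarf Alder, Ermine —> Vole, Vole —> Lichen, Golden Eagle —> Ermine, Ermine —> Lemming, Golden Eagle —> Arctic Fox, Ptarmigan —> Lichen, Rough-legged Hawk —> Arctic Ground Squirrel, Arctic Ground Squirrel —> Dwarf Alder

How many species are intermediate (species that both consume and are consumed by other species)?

8

Intermediate species (has both prey and predators): Arctic Ground Squirrel, Vole, Ptarmigan, Lemming, Ermine, Arctic Fox, Rough-legged Hawk, Long-tailed Jaeger.
Count: 8.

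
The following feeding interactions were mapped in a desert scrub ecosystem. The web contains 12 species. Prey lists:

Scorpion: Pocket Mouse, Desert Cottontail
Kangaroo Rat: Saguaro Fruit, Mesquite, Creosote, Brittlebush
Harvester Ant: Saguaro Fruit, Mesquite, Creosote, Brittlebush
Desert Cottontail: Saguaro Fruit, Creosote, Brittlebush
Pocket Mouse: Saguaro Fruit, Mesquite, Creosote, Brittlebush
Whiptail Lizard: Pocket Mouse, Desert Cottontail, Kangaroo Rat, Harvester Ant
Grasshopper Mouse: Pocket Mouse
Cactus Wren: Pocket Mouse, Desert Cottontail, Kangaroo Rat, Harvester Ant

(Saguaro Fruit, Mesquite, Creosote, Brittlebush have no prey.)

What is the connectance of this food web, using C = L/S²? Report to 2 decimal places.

The web has S = 12 species and L = 26 feeding links.
C = L / S² = 26 / 144 = 0.1806 ≈ 0.18.

C = 0.18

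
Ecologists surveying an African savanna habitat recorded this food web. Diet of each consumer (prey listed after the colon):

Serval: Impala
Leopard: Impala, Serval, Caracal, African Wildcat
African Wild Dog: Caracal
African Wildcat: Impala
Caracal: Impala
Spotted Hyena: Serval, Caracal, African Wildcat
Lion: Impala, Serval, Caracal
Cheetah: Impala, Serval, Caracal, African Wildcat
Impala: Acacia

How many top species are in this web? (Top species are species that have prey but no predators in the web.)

5

Top species (has prey, but nothing eats it): Spotted Hyena, African Wild Dog, Cheetah, Lion, Leopard.
Count: 5.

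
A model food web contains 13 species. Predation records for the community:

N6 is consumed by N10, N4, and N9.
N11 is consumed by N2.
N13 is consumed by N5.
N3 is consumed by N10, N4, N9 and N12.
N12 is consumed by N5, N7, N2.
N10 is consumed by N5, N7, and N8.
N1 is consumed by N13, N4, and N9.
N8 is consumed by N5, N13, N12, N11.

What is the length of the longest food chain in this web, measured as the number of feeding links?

4 links

One longest chain: N3 → N10 → N8 → N12 → N2.
It has 5 species and 4 links.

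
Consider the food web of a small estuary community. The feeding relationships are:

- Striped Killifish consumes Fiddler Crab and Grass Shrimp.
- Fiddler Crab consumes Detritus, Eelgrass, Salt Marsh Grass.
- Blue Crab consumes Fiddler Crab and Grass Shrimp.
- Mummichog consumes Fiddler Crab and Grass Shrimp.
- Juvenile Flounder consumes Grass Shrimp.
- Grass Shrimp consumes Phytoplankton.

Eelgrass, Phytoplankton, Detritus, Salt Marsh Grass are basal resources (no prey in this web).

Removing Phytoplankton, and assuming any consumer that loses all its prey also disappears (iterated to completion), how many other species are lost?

2

Remove Phytoplankton.
Round 1: Grass Shrimp (all prey gone) → extinct.
Round 2: Juvenile Flounder (all prey gone) → extinct.
No further losses. Total secondary extinctions: 2.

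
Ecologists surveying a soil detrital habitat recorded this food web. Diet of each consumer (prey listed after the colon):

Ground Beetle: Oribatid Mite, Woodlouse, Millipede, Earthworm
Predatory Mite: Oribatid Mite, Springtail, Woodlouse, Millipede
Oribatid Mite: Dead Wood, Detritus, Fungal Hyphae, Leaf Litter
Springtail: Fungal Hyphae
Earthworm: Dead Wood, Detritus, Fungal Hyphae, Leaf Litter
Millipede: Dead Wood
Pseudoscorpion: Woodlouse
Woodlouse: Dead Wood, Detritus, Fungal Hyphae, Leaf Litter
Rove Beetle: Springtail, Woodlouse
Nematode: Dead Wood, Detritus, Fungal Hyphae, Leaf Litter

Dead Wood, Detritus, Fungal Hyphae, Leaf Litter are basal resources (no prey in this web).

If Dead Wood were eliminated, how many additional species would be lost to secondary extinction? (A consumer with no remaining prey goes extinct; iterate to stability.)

Remove Dead Wood.
Round 1: Millipede (all prey gone) → extinct.
No further losses. Total secondary extinctions: 1.

1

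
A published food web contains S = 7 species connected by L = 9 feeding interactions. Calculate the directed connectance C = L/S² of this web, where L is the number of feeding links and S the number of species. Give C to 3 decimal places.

The web has S = 7 species and L = 9 feeding links.
C = L / S² = 9 / 49 = 0.1837 ≈ 0.184.

C = 0.184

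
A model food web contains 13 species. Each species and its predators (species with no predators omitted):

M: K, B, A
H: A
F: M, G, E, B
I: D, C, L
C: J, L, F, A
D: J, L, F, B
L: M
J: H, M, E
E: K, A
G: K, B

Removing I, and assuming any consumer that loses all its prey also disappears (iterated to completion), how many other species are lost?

Remove I.
Round 1: D (all prey gone), C (all prey gone) → extinct.
Round 2: J (all prey gone), L (all prey gone), F (all prey gone) → extinct.
Round 3: H (all prey gone), M (all prey gone), G (all prey gone), E (all prey gone) → extinct.
Round 4: K (all prey gone), B (all prey gone), A (all prey gone) → extinct.
No further losses. Total secondary extinctions: 12.

12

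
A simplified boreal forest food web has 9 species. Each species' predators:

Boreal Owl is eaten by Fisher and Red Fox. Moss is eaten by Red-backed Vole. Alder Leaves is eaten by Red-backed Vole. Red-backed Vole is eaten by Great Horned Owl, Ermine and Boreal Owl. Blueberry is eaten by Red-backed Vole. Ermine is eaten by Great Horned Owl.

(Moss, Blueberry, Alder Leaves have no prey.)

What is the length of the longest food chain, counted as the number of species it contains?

4 species

One longest chain: Moss → Red-backed Vole → Ermine → Great Horned Owl.
It has 4 species and 3 links.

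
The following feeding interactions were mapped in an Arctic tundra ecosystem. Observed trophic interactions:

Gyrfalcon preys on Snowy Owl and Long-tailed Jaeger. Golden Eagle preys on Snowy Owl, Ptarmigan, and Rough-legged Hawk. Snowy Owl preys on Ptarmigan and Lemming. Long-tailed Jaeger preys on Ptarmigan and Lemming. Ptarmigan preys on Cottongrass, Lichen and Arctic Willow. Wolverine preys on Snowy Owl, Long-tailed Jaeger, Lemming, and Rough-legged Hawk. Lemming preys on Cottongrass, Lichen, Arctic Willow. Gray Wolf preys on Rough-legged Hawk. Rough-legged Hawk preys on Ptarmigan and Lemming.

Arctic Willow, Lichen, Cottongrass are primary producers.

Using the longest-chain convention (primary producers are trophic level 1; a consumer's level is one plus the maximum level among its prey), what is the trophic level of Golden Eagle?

Trophic level 4

Arctic Willow is a producer → level 1.
Lemming eats Arctic Willow (level 1); other prey at levels: Lichen 1, Cottongrass 1 → level 2.
Snowy Owl eats Lemming (level 2); other prey at levels: Ptarmigan 2 → level 3.
Golden Eagle eats Snowy Owl (level 3); other prey at levels: Ptarmigan 2, Rough-legged Hawk 3 → level 4.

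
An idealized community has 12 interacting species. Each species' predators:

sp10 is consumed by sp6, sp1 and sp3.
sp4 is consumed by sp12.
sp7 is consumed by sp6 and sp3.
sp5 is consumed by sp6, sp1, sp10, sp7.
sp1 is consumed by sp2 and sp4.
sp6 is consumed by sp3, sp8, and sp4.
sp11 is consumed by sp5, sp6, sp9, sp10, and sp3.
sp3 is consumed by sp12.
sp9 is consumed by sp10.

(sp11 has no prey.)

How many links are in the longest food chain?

5 links

One longest chain: sp11 → sp5 → sp7 → sp6 → sp3 → sp12.
It has 6 species and 5 links.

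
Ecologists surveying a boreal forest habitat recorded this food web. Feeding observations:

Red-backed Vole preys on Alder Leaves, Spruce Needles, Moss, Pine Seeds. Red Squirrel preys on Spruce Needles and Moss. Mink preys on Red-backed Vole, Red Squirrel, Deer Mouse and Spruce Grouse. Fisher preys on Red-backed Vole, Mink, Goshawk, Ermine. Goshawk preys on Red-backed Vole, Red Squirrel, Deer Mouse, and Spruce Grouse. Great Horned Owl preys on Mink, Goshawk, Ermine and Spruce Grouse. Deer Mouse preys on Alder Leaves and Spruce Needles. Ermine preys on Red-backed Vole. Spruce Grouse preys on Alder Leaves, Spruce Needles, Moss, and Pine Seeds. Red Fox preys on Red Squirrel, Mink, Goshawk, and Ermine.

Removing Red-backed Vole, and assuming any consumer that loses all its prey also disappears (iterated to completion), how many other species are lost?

Remove Red-backed Vole.
Round 1: Ermine (all prey gone) → extinct.
No further losses. Total secondary extinctions: 1.

1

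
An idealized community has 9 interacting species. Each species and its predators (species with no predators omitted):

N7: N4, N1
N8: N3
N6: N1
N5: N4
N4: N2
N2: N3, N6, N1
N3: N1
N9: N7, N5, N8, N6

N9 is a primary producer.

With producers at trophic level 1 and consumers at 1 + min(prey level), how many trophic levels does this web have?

Producers (level 1): N9.
Following each consumer down to its lowest-level prey: N9 → N7 → N4 → N2 (levels 1 through 4).
All prey of N2 (N4 3) are at level 3 or above, so N2 is at level 1 + 3 = 4.
Every consumer has at least one prey at level 3 or below, so none exceeds level 4.

4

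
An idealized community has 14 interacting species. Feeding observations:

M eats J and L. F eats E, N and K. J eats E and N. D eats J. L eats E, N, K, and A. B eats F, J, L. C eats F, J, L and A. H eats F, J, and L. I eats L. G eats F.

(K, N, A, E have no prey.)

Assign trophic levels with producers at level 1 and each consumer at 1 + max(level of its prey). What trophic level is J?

N is a producer → level 1.
J eats N (level 1); other prey at levels: E 1 → level 2.

Trophic level 2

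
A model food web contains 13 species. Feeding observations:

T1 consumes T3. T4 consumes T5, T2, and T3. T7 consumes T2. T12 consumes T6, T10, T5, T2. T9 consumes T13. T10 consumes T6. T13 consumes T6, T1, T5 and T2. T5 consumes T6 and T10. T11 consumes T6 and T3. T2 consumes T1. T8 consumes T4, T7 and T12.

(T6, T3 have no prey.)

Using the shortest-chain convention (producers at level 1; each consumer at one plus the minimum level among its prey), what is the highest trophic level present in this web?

Producers (level 1): T6, T3.
Following each consumer down to its lowest-level prey: T3 → T1 → T2 → T7 (levels 1 through 4).
All prey of T7 (T2 3) are at level 3 or above, so T7 is at level 1 + 3 = 4.
Every consumer has at least one prey at level 3 or below, so none exceeds level 4.

4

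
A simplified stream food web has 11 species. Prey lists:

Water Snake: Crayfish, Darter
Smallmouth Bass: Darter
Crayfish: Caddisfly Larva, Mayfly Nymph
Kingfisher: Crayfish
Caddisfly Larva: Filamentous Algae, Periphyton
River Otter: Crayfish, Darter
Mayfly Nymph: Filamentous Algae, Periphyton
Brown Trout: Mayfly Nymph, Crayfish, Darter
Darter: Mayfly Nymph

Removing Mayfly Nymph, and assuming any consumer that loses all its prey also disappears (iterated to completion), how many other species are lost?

Remove Mayfly Nymph.
Round 1: Darter (all prey gone) → extinct.
Round 2: Smallmouth Bass (all prey gone) → extinct.
No further losses. Total secondary extinctions: 2.

2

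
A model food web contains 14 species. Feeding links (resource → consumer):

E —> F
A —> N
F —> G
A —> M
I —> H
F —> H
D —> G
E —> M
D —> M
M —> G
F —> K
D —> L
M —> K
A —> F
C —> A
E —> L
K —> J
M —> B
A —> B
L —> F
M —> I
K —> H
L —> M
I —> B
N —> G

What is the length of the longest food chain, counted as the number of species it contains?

One longest chain: E → L → F → K → H.
It has 5 species and 4 links.

5 species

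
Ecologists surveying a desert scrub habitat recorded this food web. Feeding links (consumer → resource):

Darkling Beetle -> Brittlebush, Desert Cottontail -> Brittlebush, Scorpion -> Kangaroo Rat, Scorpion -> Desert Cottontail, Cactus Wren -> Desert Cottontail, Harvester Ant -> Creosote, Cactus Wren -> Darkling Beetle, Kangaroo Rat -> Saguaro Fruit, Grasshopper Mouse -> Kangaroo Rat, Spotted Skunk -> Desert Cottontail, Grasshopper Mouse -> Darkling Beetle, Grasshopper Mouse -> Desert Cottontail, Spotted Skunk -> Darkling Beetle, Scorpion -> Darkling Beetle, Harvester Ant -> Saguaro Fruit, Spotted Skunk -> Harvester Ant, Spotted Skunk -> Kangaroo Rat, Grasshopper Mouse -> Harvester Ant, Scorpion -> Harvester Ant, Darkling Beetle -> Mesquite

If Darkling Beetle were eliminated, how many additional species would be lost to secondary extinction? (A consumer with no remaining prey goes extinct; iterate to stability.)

Remove Darkling Beetle.
Every predator of it retains at least one other prey: Cactus Wren still has Desert Cottontail; Scorpion still has Harvester Ant, Desert Cottontail, Kangaroo Rat; Spotted Skunk still has Harvester Ant, Desert Cottontail, Kangaroo Rat; Grasshopper Mouse still has Harvester Ant, Desert Cottontail, Kangaroo Rat.
No consumer loses all prey, so no secondary extinctions occur.

0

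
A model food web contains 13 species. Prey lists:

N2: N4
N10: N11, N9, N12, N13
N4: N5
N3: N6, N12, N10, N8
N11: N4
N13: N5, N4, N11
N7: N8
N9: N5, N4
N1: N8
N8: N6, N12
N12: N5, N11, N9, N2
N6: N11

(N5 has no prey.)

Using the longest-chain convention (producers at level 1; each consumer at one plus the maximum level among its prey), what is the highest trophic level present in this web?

6

Producers (level 1): N5.
N5 → N4 → N11 → N6 → N8 → N7 gives N7 level 6.
No species has a prey at level 6, so no species reaches level 7.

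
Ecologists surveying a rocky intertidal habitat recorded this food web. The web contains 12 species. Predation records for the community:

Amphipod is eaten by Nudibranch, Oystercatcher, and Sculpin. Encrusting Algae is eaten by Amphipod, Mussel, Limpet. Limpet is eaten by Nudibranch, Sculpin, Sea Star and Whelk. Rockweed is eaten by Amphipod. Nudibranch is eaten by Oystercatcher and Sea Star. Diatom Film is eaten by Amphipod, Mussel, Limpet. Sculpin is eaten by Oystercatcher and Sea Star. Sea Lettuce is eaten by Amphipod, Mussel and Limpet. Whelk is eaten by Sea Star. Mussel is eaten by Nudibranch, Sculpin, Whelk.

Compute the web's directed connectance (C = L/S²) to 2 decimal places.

C = 0.17

The web has S = 12 species and L = 25 feeding links.
C = L / S² = 25 / 144 = 0.1736 ≈ 0.17.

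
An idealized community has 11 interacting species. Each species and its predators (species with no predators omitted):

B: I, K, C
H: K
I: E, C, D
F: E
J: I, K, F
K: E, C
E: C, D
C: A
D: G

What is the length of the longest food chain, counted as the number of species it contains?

5 species

One longest chain: B → I → E → C → A.
It has 5 species and 4 links.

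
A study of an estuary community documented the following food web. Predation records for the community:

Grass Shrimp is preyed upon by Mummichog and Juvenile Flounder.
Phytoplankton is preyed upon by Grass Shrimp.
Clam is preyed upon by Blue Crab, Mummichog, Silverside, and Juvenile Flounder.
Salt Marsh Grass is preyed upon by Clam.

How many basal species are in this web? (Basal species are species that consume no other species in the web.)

2

Basal species (no prey listed): Phytoplankton, Salt Marsh Grass.
Count: 2.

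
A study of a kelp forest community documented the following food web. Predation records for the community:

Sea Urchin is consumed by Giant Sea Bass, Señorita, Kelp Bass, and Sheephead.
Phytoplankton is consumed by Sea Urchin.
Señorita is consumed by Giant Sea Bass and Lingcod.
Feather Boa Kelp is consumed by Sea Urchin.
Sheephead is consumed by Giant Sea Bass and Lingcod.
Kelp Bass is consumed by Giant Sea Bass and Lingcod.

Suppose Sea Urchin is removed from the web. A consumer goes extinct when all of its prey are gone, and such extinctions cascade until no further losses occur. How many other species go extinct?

Remove Sea Urchin.
Round 1: Señorita (all prey gone), Kelp Bass (all prey gone), Sheephead (all prey gone) → extinct.
Round 2: Lingcod (all prey gone), Giant Sea Bass (all prey gone) → extinct.
No further losses. Total secondary extinctions: 5.

5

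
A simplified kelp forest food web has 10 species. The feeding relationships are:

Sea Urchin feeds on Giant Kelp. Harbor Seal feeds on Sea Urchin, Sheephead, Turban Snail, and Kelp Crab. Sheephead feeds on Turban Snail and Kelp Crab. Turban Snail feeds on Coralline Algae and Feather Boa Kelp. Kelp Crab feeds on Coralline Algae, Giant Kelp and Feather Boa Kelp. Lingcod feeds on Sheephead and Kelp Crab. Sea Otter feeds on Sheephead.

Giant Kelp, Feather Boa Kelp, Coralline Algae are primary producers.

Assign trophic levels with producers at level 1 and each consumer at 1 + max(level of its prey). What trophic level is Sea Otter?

Feather Boa Kelp is a producer → level 1.
Turban Snail eats Feather Boa Kelp (level 1); other prey at levels: Coralline Algae 1 → level 2.
Sheephead eats Turban Snail (level 2); other prey at levels: Kelp Crab 2 → level 3.
Sea Otter eats Sheephead → level 4.

Trophic level 4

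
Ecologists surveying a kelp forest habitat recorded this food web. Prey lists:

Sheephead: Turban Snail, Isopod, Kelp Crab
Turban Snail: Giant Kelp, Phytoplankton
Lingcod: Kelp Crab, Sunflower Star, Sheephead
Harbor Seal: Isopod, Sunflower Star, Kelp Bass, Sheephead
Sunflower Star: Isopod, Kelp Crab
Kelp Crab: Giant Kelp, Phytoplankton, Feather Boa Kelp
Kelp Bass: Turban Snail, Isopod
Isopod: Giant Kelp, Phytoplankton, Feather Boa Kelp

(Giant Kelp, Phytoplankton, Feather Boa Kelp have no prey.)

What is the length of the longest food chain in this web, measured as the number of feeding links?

3 links

One longest chain: Giant Kelp → Turban Snail → Sheephead → Harbor Seal.
It has 4 species and 3 links.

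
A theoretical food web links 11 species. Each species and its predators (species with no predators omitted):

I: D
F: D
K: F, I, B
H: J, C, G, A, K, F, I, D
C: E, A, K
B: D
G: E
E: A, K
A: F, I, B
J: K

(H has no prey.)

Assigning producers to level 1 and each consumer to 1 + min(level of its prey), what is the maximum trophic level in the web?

3

Producers (level 1): H.
Following each consumer down to its lowest-level prey: H → C → E (levels 1 through 3).
All prey of E (C 2, G 2) are at level 2 or above, so E is at level 1 + 2 = 3.
Every consumer has at least one prey at level 2 or below, so none exceeds level 3.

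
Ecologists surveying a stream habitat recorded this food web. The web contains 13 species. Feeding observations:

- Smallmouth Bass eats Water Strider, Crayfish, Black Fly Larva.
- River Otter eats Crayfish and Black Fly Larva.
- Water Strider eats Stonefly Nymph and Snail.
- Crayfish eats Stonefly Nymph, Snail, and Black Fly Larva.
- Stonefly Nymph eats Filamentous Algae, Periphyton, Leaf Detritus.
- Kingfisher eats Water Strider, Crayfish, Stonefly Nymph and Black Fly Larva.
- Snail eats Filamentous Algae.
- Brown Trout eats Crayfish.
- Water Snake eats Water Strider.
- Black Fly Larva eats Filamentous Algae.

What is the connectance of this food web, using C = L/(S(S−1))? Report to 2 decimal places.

The web has S = 13 species and L = 21 feeding links.
C = L / (S(S−1)) = 21 / 156 = 0.1346 ≈ 0.13.

C = 0.13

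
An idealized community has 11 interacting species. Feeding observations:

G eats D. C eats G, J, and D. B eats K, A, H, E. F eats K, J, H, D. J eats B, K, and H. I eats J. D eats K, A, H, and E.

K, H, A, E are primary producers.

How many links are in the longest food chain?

One longest chain: K → B → J → F.
It has 4 species and 3 links.

3 links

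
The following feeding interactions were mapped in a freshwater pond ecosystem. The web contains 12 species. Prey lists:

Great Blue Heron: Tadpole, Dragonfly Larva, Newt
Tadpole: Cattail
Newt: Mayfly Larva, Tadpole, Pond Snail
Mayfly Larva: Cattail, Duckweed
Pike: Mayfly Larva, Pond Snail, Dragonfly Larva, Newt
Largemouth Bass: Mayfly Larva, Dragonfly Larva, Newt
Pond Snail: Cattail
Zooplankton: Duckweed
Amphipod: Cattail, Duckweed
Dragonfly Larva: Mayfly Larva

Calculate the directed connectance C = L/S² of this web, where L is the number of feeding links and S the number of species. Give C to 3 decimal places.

The web has S = 12 species and L = 21 feeding links.
C = L / S² = 21 / 144 = 0.1458 ≈ 0.146.

C = 0.146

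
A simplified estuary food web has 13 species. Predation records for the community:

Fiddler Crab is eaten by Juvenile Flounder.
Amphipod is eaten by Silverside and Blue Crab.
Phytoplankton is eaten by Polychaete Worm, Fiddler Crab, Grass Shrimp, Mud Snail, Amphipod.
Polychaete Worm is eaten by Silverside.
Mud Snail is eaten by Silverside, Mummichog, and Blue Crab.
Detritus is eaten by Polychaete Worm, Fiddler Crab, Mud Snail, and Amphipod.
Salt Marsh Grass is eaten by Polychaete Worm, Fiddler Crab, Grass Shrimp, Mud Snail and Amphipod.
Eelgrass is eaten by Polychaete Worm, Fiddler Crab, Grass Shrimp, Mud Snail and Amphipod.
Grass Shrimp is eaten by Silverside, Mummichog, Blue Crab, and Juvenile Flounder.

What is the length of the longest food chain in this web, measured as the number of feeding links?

One longest chain: Phytoplankton → Mud Snail → Mummichog.
It has 3 species and 2 links.

2 links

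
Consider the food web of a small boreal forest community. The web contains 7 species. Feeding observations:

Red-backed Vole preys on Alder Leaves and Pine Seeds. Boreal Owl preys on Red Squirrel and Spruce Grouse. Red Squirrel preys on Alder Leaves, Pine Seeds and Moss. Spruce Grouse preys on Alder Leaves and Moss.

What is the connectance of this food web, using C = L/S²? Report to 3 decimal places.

C = 0.184

The web has S = 7 species and L = 9 feeding links.
C = L / S² = 9 / 49 = 0.1837 ≈ 0.184.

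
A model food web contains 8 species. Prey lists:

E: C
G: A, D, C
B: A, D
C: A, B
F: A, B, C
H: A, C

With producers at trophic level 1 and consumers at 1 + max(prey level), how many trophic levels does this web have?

Producers (level 1): A, D.
A → B → C → H gives H level 4.
No species has a prey at level 4, so no species reaches level 5.

4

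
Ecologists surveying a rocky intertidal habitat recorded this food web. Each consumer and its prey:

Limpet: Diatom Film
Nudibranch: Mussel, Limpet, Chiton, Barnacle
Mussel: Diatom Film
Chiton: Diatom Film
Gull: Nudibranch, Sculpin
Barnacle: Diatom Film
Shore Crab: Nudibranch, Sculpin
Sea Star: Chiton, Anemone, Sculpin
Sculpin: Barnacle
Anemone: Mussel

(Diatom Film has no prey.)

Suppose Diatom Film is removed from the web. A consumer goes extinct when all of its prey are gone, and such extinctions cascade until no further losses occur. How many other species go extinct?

Remove Diatom Film.
Round 1: Mussel (all prey gone), Limpet (all prey gone), Chiton (all prey gone), Barnacle (all prey gone) → extinct.
Round 2: Nudibranch (all prey gone), Anemone (all prey gone), Sculpin (all prey gone) → extinct.
Round 3: Shore Crab (all prey gone), Sea Star (all prey gone), Gull (all prey gone) → extinct.
No further losses. Total secondary extinctions: 10.

10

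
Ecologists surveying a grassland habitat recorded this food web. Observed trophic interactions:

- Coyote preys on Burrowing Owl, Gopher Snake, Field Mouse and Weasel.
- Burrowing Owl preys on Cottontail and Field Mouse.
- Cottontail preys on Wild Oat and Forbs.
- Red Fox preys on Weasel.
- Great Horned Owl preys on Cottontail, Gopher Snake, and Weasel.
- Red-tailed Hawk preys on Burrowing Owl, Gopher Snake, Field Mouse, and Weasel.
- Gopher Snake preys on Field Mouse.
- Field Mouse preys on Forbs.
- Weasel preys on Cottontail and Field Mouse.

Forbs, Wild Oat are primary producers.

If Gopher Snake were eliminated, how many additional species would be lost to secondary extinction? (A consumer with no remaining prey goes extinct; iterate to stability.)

0

Remove Gopher Snake.
Every predator of it retains at least one other prey: Coyote still has Field Mouse, Weasel, Burrowing Owl; Great Horned Owl still has Cottontail, Weasel; Red-tailed Hawk still has Field Mouse, Weasel, Burrowing Owl.
No consumer loses all prey, so no secondary extinctions occur.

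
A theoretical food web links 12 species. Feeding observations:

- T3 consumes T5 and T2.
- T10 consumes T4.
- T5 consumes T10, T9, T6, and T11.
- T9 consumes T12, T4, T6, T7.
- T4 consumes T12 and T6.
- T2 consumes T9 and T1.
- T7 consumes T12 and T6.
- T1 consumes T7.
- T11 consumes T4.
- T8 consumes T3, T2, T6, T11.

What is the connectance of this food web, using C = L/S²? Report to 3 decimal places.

C = 0.160

The web has S = 12 species and L = 23 feeding links.
C = L / S² = 23 / 144 = 0.1597 ≈ 0.160.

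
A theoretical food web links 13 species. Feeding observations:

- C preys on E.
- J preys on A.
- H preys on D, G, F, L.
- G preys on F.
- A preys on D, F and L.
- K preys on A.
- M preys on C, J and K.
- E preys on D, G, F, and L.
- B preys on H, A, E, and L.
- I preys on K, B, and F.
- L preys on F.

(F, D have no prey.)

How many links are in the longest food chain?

4 links

One longest chain: F → L → A → K → I.
It has 5 species and 4 links.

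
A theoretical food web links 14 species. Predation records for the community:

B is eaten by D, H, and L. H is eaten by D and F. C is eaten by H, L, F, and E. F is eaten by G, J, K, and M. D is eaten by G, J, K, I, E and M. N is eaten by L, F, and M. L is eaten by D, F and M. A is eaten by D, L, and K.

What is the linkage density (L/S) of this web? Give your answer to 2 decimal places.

There are L = 28 links among S = 14 species.
L/S = 28/14 = 2.0000 ≈ 2.00.

L/S = 2.00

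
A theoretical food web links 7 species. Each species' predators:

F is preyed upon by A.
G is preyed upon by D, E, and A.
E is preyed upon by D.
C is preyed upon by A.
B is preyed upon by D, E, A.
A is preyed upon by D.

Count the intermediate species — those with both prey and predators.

2

Intermediate species (has both prey and predators): A, E.
Count: 2.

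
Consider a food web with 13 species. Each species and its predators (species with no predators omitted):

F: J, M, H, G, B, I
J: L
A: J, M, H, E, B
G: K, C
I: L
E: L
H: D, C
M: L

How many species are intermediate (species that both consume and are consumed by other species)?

6

Intermediate species (has both prey and predators): J, M, H, G, E, I.
Count: 6.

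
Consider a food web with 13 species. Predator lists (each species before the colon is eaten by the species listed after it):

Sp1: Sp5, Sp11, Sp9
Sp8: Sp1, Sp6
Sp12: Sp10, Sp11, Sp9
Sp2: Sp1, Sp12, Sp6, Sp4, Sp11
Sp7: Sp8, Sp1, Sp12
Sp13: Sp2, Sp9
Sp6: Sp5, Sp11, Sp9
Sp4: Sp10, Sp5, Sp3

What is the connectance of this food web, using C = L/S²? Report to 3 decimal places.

The web has S = 13 species and L = 24 feeding links.
C = L / S² = 24 / 169 = 0.1420 ≈ 0.142.

C = 0.142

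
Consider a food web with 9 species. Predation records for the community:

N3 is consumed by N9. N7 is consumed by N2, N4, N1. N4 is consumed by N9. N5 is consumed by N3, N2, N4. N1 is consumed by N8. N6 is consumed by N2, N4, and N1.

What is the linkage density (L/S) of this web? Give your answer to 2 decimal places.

There are L = 12 links among S = 9 species.
L/S = 12/9 = 1.3333 ≈ 1.33.

L/S = 1.33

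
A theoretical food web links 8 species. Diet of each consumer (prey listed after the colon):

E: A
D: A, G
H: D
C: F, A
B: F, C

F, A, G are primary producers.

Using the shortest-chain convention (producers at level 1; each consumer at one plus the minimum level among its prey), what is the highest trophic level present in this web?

Producers (level 1): F, A, G.
Following each consumer down to its lowest-level prey: A → D → H (levels 1 through 3).
All prey of H (D 2) are at level 2 or above, so H is at level 1 + 2 = 3.
Every consumer has at least one prey at level 2 or below, so none exceeds level 3.

3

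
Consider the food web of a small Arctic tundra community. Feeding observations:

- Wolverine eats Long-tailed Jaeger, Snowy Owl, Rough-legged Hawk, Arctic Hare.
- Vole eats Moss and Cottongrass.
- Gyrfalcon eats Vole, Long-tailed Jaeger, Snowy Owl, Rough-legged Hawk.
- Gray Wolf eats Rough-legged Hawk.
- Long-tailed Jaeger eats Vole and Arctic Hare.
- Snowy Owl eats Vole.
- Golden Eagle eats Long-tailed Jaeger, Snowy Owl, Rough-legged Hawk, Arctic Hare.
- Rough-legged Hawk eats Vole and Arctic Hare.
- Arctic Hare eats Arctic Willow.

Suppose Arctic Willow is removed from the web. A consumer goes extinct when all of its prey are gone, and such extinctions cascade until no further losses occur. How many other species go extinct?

Remove Arctic Willow.
Round 1: Arctic Hare (all prey gone) → extinct.
No further losses. Total secondary extinctions: 1.

1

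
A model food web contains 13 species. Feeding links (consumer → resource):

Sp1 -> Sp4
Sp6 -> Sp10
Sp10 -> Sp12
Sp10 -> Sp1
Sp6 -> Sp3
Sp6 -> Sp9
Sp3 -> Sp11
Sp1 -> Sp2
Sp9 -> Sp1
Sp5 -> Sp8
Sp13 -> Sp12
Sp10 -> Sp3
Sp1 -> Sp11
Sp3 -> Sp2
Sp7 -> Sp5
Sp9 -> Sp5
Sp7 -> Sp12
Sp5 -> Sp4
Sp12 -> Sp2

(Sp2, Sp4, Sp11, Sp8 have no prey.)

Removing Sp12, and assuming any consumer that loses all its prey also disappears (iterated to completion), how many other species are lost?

Remove Sp12.
Round 1: Sp13 (all prey gone) → extinct.
No further losses. Total secondary extinctions: 1.

1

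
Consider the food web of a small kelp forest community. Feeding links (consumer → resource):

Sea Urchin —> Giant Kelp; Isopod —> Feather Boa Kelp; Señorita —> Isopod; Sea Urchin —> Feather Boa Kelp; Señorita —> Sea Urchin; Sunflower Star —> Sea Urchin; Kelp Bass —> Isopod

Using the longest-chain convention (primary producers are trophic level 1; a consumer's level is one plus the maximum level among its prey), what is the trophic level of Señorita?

Giant Kelp is a producer → level 1.
Sea Urchin eats Giant Kelp (level 1); other prey at levels: Feather Boa Kelp 1 → level 2.
Señorita eats Sea Urchin (level 2); other prey at levels: Isopod 2 → level 3.

Trophic level 3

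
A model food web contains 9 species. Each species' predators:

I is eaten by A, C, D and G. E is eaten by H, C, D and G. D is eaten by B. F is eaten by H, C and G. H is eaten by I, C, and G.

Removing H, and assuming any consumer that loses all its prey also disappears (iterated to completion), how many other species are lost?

2

Remove H.
Round 1: I (all prey gone) → extinct.
Round 2: A (all prey gone) → extinct.
No further losses. Total secondary extinctions: 2.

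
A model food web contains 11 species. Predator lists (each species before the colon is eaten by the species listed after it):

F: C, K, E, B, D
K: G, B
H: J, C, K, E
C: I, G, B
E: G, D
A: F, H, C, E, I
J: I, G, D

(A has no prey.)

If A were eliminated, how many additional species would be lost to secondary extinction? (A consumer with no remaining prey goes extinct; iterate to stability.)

Remove A.
Round 1: F (all prey gone), H (all prey gone) → extinct.
Round 2: J (all prey gone), C (all prey gone), K (all prey gone), E (all prey gone) → extinct.
Round 3: I (all prey gone), G (all prey gone), B (all prey gone), D (all prey gone) → extinct.
No further losses. Total secondary extinctions: 10.

10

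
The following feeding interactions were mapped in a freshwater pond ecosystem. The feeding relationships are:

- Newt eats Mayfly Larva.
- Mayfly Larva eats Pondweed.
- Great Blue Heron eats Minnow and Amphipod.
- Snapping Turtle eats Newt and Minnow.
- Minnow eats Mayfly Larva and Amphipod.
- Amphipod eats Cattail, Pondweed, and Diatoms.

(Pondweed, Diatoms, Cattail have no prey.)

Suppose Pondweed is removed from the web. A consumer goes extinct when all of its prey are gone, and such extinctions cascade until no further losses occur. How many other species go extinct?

Remove Pondweed.
Round 1: Mayfly Larva (all prey gone) → extinct.
Round 2: Newt (all prey gone) → extinct.
No further losses. Total secondary extinctions: 2.

2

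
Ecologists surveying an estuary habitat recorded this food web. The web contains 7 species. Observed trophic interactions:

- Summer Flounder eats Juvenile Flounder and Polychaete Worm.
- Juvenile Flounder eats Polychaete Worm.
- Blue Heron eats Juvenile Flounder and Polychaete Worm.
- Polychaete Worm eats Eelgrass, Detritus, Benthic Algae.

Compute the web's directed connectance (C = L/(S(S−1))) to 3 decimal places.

The web has S = 7 species and L = 8 feeding links.
C = L / (S(S−1)) = 8 / 42 = 0.1905 ≈ 0.190.

C = 0.190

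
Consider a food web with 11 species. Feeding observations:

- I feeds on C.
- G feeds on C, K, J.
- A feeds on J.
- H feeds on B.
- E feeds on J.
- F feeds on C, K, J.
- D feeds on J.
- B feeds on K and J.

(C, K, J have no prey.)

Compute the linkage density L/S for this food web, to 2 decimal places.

There are L = 13 links among S = 11 species.
L/S = 13/11 = 1.1818 ≈ 1.18.

L/S = 1.18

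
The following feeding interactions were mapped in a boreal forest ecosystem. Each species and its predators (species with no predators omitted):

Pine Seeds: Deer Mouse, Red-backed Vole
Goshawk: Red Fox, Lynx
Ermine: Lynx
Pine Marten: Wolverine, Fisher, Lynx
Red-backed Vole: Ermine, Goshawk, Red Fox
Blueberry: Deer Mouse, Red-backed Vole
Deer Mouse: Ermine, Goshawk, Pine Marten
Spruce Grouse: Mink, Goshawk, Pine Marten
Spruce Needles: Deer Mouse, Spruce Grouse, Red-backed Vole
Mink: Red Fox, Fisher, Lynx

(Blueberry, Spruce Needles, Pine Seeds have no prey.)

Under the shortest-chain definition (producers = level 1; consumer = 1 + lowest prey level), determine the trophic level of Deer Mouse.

Trophic level 2

Blueberry is a producer → level 1.
Deer Mouse eats Blueberry → level 2.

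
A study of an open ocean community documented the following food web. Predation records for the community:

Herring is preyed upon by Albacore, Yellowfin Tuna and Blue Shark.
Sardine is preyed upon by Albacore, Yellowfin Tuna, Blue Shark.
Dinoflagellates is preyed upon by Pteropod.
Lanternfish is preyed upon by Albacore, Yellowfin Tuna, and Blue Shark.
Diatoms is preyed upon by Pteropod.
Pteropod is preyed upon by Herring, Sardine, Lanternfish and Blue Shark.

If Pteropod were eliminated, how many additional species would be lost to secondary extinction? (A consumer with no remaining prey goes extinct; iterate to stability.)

Remove Pteropod.
Round 1: Herring (all prey gone), Lanternfish (all prey gone), Sardine (all prey gone) → extinct.
Round 2: Yellowfin Tuna (all prey gone), Albacore (all prey gone), Blue Shark (all prey gone) → extinct.
No further losses. Total secondary extinctions: 6.

6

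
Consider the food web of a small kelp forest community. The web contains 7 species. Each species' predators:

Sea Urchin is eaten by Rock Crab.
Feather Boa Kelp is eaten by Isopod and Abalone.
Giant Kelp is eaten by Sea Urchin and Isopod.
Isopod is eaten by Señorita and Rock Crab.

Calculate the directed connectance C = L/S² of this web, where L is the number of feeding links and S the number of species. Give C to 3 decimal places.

The web has S = 7 species and L = 7 feeding links.
C = L / S² = 7 / 49 = 0.1429 ≈ 0.143.

C = 0.143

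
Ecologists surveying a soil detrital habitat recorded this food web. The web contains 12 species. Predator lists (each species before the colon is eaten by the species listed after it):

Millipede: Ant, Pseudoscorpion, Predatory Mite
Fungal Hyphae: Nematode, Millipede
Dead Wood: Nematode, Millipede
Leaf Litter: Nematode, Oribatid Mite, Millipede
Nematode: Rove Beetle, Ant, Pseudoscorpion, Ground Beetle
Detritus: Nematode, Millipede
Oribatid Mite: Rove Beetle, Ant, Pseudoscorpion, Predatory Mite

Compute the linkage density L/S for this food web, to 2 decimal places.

L/S = 1.67

There are L = 20 links among S = 12 species.
L/S = 20/12 = 1.6667 ≈ 1.67.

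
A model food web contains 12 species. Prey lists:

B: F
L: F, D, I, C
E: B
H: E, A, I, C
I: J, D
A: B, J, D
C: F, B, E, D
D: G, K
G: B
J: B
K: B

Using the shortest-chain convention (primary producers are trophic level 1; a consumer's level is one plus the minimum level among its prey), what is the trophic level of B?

Trophic level 2

F is a producer → level 1.
B eats F → level 2.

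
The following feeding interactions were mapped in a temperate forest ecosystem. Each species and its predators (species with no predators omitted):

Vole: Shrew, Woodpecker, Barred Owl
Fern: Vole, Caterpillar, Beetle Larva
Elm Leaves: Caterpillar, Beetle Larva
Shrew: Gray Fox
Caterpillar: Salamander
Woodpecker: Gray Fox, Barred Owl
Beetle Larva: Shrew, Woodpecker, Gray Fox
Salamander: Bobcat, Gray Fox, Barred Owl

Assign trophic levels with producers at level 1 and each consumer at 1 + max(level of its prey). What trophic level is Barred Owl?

Trophic level 4

Elm Leaves is a producer → level 1.
Caterpillar eats Elm Leaves (level 1); other prey at levels: Fern 1 → level 2.
Salamander eats Caterpillar → level 3.
Barred Owl eats Salamander (level 3); other prey at levels: Vole 2, Woodpecker 3 → level 4.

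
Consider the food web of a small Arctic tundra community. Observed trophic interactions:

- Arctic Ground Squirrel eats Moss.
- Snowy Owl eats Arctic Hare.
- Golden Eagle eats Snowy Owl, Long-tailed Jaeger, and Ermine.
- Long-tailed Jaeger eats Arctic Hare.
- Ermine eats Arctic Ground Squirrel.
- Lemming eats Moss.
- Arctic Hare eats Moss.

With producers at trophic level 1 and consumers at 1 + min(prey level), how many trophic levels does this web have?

Producers (level 1): Moss.
Following each consumer down to its lowest-level prey: Moss → Arctic Ground Squirrel → Ermine → Golden Eagle (levels 1 through 4).
All prey of Golden Eagle (Ermine 3, Long-tailed Jaeger 3, Snowy Owl 3) are at level 3 or above, so Golden Eagle is at level 1 + 3 = 4.
Every consumer has at least one prey at level 3 or below, so none exceeds level 4.

4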